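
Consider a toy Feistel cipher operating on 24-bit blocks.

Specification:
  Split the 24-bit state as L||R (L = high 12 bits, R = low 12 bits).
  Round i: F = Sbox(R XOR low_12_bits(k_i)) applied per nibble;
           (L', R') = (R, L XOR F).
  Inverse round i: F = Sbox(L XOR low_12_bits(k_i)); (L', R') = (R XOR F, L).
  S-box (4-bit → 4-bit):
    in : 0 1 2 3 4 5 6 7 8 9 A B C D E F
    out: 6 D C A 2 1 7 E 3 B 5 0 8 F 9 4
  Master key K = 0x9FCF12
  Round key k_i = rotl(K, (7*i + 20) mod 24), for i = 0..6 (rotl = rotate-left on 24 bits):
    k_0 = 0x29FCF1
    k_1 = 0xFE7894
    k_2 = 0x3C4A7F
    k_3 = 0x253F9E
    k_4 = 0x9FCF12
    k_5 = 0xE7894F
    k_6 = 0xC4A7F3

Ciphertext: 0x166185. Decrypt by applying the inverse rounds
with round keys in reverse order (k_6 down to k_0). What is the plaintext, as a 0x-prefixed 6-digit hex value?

s_0 = ciphertext = 0x166185
s_1 = InvRound(s_0, k_6) = 0x634166
s_2 = InvRound(s_1, k_5) = 0x586634
s_3 = InvRound(s_2, k_4) = 0x386586
s_4 = InvRound(s_3, k_3) = 0xD55386
s_5 = InvRound(s_4, k_2) = 0xD43D55
s_6 = InvRound(s_5, k_1) = 0xCABD43
s_7 = InvRound(s_6, k_0) = 0xB56CAB

0xB56CAB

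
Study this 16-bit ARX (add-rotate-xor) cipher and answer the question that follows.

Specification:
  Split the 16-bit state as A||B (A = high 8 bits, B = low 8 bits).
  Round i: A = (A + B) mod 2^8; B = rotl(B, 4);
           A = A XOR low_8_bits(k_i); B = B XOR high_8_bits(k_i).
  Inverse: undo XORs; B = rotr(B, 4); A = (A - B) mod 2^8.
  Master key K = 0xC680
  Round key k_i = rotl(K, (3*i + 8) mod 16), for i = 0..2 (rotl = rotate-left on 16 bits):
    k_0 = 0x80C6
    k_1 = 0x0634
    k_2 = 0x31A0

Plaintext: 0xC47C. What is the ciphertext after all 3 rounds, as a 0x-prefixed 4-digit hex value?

s_0 = plaintext = 0xC47C
s_1 = Round(s_0, k_0) = 0x8647
s_2 = Round(s_1, k_1) = 0xF972
s_3 = Round(s_2, k_2) = 0xCB16

0xCB16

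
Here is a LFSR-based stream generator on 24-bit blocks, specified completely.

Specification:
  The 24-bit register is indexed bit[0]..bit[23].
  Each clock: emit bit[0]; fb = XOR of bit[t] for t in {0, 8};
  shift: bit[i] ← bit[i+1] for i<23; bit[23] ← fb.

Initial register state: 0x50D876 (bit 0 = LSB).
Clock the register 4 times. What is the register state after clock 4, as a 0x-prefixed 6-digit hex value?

reg_0 = 0x50D876
clock 1: out=0, reg = 0x286C3B
clock 2: out=1, reg = 0x94361D
clock 3: out=1, reg = 0xCA1B0E
clock 4: out=0, reg = 0xE50D87

0xE50D87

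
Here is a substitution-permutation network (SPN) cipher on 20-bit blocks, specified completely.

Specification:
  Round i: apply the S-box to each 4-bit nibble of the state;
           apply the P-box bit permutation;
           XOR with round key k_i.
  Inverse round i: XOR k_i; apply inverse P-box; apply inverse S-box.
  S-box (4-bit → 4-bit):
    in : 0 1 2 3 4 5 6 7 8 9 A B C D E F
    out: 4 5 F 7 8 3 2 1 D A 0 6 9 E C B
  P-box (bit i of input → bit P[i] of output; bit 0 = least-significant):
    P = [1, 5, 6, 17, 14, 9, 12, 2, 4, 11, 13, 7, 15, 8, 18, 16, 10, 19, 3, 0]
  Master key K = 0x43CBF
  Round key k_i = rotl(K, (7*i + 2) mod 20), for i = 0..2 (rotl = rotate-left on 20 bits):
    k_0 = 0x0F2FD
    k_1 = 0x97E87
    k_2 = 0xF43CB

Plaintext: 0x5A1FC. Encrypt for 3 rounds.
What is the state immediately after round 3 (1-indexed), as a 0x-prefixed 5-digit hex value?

s_0 = plaintext = 0x5A1FC
s_1 = Round(s_0, k_0) = 0xA94EB
s_2 = Round(s_1, k_1) = 0x86F63
s_3 = Round(s_2, k_2) = 0xF4C30

0xF4C30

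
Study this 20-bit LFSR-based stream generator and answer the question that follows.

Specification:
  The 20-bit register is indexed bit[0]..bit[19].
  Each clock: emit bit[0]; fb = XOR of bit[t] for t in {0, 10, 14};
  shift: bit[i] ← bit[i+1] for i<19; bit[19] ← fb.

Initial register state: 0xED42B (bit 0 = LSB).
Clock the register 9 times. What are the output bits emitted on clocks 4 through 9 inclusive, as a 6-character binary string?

reg_0 = 0xED42B
clock 1: out=1, reg = 0xF6A15
clock 2: out=1, reg = 0x7B50A
clock 3: out=0, reg = 0xBDA85
clock 4: out=1, reg = 0x5ED42
clock 5: out=0, reg = 0x2F6A1
clock 6: out=1, reg = 0x97B50
clock 7: out=0, reg = 0xCBDA8
clock 8: out=0, reg = 0xE5ED4
clock 9: out=0, reg = 0x72F6A

101000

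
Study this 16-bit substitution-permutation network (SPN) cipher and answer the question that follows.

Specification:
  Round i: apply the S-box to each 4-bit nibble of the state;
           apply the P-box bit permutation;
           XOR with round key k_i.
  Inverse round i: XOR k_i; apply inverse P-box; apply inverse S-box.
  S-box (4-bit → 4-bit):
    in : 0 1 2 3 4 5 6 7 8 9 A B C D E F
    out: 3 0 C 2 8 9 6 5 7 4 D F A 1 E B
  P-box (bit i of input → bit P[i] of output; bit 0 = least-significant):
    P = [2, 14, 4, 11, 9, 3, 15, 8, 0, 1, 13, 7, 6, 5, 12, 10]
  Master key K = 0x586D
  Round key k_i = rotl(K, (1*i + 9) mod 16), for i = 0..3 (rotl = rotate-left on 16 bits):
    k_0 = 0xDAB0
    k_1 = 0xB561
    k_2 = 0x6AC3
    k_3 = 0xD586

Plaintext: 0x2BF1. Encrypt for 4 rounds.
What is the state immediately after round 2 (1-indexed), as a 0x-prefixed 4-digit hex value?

0xE95C

s_0 = plaintext = 0x2BF1
s_1 = Round(s_0, k_0) = 0xED3B
s_2 = Round(s_1, k_1) = 0xE95C
s_3 = Round(s_2, k_2) = 0x15E3
s_4 = Round(s_3, k_3) = 0x140F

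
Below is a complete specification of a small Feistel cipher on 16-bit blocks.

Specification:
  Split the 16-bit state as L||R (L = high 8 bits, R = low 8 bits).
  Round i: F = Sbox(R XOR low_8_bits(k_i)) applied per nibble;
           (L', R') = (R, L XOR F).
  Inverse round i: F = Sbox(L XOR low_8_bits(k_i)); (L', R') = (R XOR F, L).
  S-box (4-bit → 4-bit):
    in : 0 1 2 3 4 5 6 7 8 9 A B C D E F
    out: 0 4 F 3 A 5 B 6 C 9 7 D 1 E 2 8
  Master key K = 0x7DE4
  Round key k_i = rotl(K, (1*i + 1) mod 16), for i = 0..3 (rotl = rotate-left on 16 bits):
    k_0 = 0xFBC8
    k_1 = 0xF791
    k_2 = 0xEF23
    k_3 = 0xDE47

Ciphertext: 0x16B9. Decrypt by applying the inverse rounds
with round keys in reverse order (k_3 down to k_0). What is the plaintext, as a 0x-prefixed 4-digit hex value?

s_0 = ciphertext = 0x16B9
s_1 = InvRound(s_0, k_3) = 0xED16
s_2 = InvRound(s_1, k_2) = 0x04ED
s_3 = InvRound(s_2, k_1) = 0x7804
s_4 = InvRound(s_3, k_0) = 0xD478

0xD478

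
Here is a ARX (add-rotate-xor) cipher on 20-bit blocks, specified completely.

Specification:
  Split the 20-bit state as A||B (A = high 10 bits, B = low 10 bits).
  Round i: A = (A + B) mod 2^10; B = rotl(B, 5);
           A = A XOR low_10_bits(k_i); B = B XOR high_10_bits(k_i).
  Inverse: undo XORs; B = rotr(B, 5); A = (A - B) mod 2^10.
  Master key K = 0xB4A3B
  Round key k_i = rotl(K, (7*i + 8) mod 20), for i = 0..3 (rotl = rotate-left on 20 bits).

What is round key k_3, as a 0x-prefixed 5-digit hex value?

0x47769

K = 0xB4A3B
k_0 = rotl(K, (7*0+8) mod 20) = rotl(K, 8) = 0xA3BB4
k_1 = rotl(K, (7*1+8) mod 20) = rotl(K, 15) = 0xDDA51
k_2 = rotl(K, (7*2+8) mod 20) = rotl(K, 2) = 0xD28EE
k_3 = rotl(K, (7*3+8) mod 20) = rotl(K, 9) = 0x47769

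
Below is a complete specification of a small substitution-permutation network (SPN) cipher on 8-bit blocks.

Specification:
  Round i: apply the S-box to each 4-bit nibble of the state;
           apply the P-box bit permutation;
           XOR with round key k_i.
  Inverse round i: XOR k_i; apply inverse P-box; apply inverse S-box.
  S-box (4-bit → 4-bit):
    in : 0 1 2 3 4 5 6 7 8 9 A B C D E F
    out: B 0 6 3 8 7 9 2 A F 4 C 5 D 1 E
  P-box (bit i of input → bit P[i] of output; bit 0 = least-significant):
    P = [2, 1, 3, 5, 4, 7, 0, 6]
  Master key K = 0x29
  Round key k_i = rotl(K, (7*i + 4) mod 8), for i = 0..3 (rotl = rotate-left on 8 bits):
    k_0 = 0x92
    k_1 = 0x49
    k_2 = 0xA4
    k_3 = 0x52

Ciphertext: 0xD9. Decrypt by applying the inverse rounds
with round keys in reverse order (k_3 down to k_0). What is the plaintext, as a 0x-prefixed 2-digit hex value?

0xDD

s_0 = ciphertext = 0xD9
s_1 = InvRound(s_0, k_3) = 0x22
s_2 = InvRound(s_1, k_2) = 0x73
s_3 = InvRound(s_2, k_1) = 0xEF
s_4 = InvRound(s_3, k_0) = 0xDD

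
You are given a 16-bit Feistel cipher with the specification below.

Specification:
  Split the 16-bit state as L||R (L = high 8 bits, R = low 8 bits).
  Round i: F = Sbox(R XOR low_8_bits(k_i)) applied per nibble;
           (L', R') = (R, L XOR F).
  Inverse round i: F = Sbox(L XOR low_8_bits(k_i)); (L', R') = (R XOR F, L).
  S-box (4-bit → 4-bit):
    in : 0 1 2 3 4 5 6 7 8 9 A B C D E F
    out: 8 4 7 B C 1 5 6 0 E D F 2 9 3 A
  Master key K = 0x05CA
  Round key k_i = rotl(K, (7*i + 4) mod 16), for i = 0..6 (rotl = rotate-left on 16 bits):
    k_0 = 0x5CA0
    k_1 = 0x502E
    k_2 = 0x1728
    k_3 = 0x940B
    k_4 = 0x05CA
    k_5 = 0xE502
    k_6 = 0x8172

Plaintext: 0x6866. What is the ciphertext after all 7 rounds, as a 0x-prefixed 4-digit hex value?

0xE684

s_0 = plaintext = 0x6866
s_1 = Round(s_0, k_0) = 0x664D
s_2 = Round(s_1, k_1) = 0x4D3D
s_3 = Round(s_2, k_2) = 0x3D0C
s_4 = Round(s_3, k_3) = 0x0CBB
s_5 = Round(s_4, k_4) = 0xBB68
s_6 = Round(s_5, k_5) = 0x68E6
s_7 = Round(s_6, k_6) = 0xE684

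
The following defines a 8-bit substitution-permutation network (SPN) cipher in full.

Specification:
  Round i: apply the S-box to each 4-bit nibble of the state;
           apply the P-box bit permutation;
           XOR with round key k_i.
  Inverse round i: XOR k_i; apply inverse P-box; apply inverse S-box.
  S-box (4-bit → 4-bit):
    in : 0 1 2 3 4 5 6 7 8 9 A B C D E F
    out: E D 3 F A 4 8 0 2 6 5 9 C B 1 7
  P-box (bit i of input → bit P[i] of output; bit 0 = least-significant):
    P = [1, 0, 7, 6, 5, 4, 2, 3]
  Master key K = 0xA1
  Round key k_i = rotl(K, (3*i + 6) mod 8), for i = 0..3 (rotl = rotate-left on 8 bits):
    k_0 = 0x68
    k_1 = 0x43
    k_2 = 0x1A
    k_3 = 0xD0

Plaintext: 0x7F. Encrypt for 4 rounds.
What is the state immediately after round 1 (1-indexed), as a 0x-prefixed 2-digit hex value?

s_0 = plaintext = 0x7F
s_1 = Round(s_0, k_0) = 0xEB
s_2 = Round(s_1, k_1) = 0x21
s_3 = Round(s_2, k_2) = 0xE8
s_4 = Round(s_3, k_3) = 0xF1

0xEB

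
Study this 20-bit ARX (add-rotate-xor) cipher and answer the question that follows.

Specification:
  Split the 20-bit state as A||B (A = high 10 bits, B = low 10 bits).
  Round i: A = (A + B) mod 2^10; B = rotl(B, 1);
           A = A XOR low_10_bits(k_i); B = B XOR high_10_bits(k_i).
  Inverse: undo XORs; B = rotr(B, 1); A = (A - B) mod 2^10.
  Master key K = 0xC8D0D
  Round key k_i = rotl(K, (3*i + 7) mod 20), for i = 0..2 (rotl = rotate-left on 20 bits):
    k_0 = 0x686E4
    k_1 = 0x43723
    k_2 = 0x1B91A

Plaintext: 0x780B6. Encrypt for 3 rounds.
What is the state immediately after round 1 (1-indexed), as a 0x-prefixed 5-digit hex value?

0x1C8CD

s_0 = plaintext = 0x780B6
s_1 = Round(s_0, k_0) = 0x1C8CD
s_2 = Round(s_1, k_1) = 0x87097
s_3 = Round(s_2, k_2) = 0xEA540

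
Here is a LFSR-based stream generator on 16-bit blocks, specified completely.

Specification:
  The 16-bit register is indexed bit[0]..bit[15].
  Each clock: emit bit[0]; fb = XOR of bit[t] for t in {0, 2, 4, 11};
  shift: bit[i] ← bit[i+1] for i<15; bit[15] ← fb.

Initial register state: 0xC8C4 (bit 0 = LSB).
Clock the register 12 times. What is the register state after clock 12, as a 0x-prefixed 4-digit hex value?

0xA60C

reg_0 = 0xC8C4
clock 1: out=0, reg = 0x6462
clock 2: out=0, reg = 0x3231
clock 3: out=1, reg = 0x1918
clock 4: out=0, reg = 0x0C8C
clock 5: out=0, reg = 0x0646
clock 6: out=0, reg = 0x8323
clock 7: out=1, reg = 0xC191
clock 8: out=1, reg = 0x60C8
clock 9: out=0, reg = 0x3064
clock 10: out=0, reg = 0x9832
clock 11: out=0, reg = 0x4C19
clock 12: out=1, reg = 0xA60C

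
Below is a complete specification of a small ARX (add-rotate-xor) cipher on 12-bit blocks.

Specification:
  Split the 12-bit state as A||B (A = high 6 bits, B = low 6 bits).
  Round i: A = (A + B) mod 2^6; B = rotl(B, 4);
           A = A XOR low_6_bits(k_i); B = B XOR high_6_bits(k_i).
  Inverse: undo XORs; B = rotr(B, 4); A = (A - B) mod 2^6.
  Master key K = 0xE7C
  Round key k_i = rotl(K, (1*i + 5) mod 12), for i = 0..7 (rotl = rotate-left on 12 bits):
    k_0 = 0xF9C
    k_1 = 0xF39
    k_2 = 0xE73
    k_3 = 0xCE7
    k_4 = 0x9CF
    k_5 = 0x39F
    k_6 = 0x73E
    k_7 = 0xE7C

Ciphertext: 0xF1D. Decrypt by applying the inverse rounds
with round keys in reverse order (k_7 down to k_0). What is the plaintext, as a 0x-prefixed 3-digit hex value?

0xF8D

s_0 = ciphertext = 0xF1D
s_1 = InvRound(s_0, k_7) = 0xB92
s_2 = InvRound(s_1, k_6) = 0x638
s_3 = InvRound(s_2, k_5) = 0xB1B
s_4 = InvRound(s_3, k_4) = 0xC33
s_5 = InvRound(s_4, k_3) = 0x5C0
s_6 = InvRound(s_5, k_2) = 0xF67
s_7 = InvRound(s_6, k_1) = 0x5ED
s_8 = InvRound(s_7, k_0) = 0xF8D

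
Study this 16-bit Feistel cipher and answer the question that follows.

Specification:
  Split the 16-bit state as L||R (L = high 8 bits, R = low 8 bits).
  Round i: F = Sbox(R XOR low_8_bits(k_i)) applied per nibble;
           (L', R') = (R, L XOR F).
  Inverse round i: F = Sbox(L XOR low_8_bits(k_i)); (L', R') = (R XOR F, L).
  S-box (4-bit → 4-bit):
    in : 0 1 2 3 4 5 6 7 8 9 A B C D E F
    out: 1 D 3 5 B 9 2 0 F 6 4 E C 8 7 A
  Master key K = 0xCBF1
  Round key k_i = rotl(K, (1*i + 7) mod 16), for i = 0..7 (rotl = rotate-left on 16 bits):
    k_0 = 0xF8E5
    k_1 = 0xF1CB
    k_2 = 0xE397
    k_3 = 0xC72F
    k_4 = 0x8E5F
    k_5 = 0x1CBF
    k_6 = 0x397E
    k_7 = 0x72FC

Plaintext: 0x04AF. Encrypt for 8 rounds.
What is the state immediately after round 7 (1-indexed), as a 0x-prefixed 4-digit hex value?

s_0 = plaintext = 0x04AF
s_1 = Round(s_0, k_0) = 0xAFB0
s_2 = Round(s_1, k_1) = 0xB0A1
s_3 = Round(s_2, k_2) = 0xA1E2
s_4 = Round(s_3, k_3) = 0xE269
s_5 = Round(s_4, k_4) = 0x69B0
s_6 = Round(s_5, k_5) = 0xB073
s_7 = Round(s_6, k_6) = 0x73A8
s_8 = Round(s_7, k_7) = 0xA8E8

0x73A8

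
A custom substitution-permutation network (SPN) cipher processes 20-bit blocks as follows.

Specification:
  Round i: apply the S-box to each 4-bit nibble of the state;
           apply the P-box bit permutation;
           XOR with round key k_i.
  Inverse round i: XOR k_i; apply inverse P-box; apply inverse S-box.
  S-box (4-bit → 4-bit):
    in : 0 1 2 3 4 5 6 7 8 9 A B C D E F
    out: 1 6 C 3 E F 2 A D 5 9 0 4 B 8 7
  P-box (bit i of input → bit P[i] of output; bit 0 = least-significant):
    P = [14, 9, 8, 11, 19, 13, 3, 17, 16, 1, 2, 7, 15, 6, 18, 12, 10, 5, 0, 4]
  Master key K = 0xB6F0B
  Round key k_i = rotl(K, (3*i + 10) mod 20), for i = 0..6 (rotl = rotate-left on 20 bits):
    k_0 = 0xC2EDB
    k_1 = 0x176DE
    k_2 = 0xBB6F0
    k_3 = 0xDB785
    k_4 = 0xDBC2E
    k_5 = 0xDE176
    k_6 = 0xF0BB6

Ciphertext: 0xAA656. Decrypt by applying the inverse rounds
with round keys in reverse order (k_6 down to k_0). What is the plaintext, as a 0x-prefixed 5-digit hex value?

0xAB720

s_0 = ciphertext = 0xAA656
s_1 = InvRound(s_0, k_6) = 0x3FA62
s_2 = InvRound(s_1, k_5) = 0xE2CA4
s_3 = InvRound(s_2, k_4) = 0xBAD2B
s_4 = InvRound(s_3, k_3) = 0x62427
s_5 = InvRound(s_4, k_2) = 0x25506
s_6 = InvRound(s_5, k_1) = 0xE6A41
s_7 = InvRound(s_6, k_0) = 0xAB720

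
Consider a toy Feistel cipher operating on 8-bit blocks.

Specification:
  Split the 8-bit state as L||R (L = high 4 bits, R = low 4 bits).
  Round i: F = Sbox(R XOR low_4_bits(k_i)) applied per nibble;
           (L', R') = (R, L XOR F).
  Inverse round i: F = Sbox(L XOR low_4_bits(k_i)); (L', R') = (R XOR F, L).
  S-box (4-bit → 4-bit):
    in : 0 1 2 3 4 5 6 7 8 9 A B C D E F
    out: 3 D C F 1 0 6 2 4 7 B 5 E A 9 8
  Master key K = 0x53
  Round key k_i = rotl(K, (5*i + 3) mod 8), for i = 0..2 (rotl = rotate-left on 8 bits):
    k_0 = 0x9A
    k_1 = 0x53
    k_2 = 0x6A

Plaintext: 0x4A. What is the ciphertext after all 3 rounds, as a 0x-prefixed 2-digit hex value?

0xBA

s_0 = plaintext = 0x4A
s_1 = Round(s_0, k_0) = 0xA7
s_2 = Round(s_1, k_1) = 0x7B
s_3 = Round(s_2, k_2) = 0xBA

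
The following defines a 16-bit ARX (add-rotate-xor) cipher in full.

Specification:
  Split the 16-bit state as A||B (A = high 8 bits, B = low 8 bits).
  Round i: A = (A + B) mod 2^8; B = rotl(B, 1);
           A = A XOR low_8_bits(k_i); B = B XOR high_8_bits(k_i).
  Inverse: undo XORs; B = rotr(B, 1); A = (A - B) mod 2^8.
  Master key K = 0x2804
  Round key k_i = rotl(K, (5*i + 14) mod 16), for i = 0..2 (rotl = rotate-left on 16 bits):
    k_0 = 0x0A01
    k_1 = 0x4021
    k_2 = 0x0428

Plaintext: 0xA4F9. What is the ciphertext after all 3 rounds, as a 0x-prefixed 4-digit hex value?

0x4F63

s_0 = plaintext = 0xA4F9
s_1 = Round(s_0, k_0) = 0x9CF9
s_2 = Round(s_1, k_1) = 0xB4B3
s_3 = Round(s_2, k_2) = 0x4F63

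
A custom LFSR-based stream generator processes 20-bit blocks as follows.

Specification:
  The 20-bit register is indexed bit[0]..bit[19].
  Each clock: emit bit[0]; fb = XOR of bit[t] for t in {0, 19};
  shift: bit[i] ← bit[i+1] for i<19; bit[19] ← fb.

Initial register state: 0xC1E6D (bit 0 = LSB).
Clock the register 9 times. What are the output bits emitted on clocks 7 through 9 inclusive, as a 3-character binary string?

100

reg_0 = 0xC1E6D
clock 1: out=1, reg = 0x60F36
clock 2: out=0, reg = 0x3079B
clock 3: out=1, reg = 0x983CD
clock 4: out=1, reg = 0x4C1E6
clock 5: out=0, reg = 0x260F3
clock 6: out=1, reg = 0x93079
clock 7: out=1, reg = 0x4983C
clock 8: out=0, reg = 0x24C1E
clock 9: out=0, reg = 0x1260F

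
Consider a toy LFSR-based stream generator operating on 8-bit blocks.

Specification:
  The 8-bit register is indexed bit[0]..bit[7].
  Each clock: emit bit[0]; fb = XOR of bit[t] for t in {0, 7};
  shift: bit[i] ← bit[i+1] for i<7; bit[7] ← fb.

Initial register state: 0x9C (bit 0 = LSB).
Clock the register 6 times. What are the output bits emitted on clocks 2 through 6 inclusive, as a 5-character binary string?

01110

reg_0 = 0x9C
clock 1: out=0, reg = 0xCE
clock 2: out=0, reg = 0xE7
clock 3: out=1, reg = 0x73
clock 4: out=1, reg = 0xB9
clock 5: out=1, reg = 0x5C
clock 6: out=0, reg = 0x2E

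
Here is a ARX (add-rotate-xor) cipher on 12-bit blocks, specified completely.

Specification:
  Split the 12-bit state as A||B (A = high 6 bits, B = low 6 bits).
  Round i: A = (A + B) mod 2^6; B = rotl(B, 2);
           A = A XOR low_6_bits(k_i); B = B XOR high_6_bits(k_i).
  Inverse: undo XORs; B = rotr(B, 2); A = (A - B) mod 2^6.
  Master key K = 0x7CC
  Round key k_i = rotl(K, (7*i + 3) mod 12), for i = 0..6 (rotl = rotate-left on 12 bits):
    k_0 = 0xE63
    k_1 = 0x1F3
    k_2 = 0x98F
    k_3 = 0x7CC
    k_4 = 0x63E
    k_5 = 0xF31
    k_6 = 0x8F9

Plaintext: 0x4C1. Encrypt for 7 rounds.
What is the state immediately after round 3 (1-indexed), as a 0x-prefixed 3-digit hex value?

s_0 = plaintext = 0x4C1
s_1 = Round(s_0, k_0) = 0xDFD
s_2 = Round(s_1, k_1) = 0x1F0
s_3 = Round(s_2, k_2) = 0xE25
s_4 = Round(s_3, k_3) = 0x449
s_5 = Round(s_4, k_4) = 0x93C
s_6 = Round(s_5, k_5) = 0x44F
s_7 = Round(s_6, k_6) = 0x65F

0xE25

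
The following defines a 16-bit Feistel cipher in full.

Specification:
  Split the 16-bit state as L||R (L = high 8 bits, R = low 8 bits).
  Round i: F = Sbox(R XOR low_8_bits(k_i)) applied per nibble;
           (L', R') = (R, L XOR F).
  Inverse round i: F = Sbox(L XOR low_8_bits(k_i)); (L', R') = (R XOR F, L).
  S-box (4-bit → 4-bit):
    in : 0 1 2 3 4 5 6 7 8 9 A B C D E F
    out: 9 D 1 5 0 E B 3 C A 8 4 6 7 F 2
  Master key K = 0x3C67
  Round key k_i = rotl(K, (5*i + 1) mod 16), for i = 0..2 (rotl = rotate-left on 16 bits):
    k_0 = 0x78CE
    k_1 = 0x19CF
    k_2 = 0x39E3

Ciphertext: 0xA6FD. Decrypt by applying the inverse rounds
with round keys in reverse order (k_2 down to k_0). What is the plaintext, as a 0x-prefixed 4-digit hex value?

s_0 = ciphertext = 0xA6FD
s_1 = InvRound(s_0, k_2) = 0xF3A6
s_2 = InvRound(s_1, k_1) = 0xF0F3
s_3 = InvRound(s_2, k_0) = 0xACF0

0xACF0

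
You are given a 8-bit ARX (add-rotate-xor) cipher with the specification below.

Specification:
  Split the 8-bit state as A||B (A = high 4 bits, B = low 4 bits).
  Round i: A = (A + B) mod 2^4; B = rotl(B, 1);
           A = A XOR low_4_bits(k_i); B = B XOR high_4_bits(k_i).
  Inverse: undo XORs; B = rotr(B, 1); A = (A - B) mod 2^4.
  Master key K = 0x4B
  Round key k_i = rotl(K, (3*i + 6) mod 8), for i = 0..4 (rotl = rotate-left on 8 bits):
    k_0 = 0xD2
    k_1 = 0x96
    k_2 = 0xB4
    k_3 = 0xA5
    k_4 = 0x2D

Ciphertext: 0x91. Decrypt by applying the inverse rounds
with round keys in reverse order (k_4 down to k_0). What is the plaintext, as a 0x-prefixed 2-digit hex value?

s_0 = ciphertext = 0x91
s_1 = InvRound(s_0, k_4) = 0xB9
s_2 = InvRound(s_1, k_3) = 0x59
s_3 = InvRound(s_2, k_2) = 0x01
s_4 = InvRound(s_3, k_1) = 0x24
s_5 = InvRound(s_4, k_0) = 0x4C

0x4C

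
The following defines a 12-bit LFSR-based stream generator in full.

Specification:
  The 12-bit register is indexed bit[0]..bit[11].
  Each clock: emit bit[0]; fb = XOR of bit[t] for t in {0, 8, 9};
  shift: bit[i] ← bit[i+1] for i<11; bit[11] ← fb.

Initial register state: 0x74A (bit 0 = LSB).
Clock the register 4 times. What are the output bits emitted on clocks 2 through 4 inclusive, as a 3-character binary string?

101

reg_0 = 0x74A
clock 1: out=0, reg = 0x3A5
clock 2: out=1, reg = 0x9D2
clock 3: out=0, reg = 0xCE9
clock 4: out=1, reg = 0xE74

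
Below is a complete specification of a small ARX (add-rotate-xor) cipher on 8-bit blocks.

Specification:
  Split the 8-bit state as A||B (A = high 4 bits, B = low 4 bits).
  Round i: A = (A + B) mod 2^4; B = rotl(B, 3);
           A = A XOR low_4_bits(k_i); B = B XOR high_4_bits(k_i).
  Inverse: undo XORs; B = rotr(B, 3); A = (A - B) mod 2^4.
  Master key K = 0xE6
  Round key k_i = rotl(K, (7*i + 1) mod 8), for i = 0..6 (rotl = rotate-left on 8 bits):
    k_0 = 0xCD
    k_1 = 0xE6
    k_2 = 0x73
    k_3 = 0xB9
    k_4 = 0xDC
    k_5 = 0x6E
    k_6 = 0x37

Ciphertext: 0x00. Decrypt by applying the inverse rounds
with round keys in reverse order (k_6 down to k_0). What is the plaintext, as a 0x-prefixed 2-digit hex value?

s_0 = ciphertext = 0x00
s_1 = InvRound(s_0, k_6) = 0x16
s_2 = InvRound(s_1, k_5) = 0xF0
s_3 = InvRound(s_2, k_4) = 0x8B
s_4 = InvRound(s_3, k_3) = 0x10
s_5 = InvRound(s_4, k_2) = 0x4E
s_6 = InvRound(s_5, k_1) = 0x20
s_7 = InvRound(s_6, k_0) = 0x69

0x69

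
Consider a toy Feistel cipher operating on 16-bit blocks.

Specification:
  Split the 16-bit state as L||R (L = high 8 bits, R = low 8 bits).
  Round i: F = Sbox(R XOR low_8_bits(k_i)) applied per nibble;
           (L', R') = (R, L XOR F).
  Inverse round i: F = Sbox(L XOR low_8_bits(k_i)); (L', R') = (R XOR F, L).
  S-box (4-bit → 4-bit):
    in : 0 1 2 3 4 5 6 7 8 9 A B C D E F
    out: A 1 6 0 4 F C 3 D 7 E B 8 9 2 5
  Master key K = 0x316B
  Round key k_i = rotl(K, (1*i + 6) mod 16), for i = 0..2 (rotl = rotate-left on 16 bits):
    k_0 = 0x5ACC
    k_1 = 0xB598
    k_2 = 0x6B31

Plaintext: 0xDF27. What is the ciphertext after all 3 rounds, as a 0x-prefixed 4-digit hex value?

s_0 = plaintext = 0xDF27
s_1 = Round(s_0, k_0) = 0x27F4
s_2 = Round(s_1, k_1) = 0xF4EF
s_3 = Round(s_2, k_2) = 0xEF66

0xEF66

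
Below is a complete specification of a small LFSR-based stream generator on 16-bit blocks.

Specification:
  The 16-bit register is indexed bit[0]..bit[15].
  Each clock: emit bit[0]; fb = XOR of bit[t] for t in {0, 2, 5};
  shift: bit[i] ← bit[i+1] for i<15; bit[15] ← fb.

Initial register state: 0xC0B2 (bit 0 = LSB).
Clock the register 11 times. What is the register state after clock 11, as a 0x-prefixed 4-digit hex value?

0xD378

reg_0 = 0xC0B2
clock 1: out=0, reg = 0xE059
clock 2: out=1, reg = 0xF02C
clock 3: out=0, reg = 0x7816
clock 4: out=0, reg = 0xBC0B
clock 5: out=1, reg = 0xDE05
clock 6: out=1, reg = 0x6F02
clock 7: out=0, reg = 0x3781
clock 8: out=1, reg = 0x9BC0
clock 9: out=0, reg = 0x4DE0
clock 10: out=0, reg = 0xA6F0
clock 11: out=0, reg = 0xD378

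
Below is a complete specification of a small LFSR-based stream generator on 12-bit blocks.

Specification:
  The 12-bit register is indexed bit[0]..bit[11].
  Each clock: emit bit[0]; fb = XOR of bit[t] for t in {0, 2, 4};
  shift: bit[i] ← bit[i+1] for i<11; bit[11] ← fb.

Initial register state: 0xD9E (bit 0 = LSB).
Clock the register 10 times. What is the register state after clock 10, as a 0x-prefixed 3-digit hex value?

0x883

reg_0 = 0xD9E
clock 1: out=0, reg = 0x6CF
clock 2: out=1, reg = 0x367
clock 3: out=1, reg = 0x1B3
clock 4: out=1, reg = 0x0D9
clock 5: out=1, reg = 0x06C
clock 6: out=0, reg = 0x836
clock 7: out=0, reg = 0x41B
clock 8: out=1, reg = 0x20D
clock 9: out=1, reg = 0x106
clock 10: out=0, reg = 0x883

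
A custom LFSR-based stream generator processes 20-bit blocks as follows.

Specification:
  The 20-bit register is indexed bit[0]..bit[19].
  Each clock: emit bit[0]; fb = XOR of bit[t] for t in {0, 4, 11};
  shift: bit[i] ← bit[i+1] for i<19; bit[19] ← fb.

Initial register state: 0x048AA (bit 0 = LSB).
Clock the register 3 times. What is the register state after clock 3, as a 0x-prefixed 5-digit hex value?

reg_0 = 0x048AA
clock 1: out=0, reg = 0x82455
clock 2: out=1, reg = 0x4122A
clock 3: out=0, reg = 0x20915

0x20915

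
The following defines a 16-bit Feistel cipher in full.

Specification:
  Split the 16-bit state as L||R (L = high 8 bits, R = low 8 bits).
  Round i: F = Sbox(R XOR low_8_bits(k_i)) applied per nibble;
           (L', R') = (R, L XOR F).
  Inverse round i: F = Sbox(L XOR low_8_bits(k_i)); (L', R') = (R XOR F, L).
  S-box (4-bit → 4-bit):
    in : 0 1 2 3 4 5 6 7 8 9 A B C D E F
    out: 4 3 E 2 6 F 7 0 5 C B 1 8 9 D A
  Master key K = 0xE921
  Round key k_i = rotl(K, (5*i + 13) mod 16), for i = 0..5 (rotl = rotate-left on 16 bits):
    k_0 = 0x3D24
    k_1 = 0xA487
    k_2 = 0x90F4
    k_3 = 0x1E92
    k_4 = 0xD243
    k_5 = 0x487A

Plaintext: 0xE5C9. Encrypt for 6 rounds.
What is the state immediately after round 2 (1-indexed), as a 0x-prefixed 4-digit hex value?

s_0 = plaintext = 0xE5C9
s_1 = Round(s_0, k_0) = 0xC93C
s_2 = Round(s_1, k_1) = 0x3CD8
s_3 = Round(s_2, k_2) = 0xD8D4
s_4 = Round(s_3, k_3) = 0xD4BF
s_5 = Round(s_4, k_4) = 0xBF7C
s_6 = Round(s_5, k_5) = 0x7CF8

0x3CD8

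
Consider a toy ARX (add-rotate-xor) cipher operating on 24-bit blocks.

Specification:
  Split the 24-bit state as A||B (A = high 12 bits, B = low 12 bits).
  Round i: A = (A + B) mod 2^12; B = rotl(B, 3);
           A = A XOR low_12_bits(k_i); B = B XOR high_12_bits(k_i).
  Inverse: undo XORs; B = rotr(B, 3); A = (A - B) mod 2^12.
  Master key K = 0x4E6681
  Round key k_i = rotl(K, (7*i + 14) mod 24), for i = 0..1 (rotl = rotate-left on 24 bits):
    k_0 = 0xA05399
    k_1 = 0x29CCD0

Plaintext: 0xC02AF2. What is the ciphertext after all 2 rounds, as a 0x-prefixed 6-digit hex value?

0xE2DE1A

s_0 = plaintext = 0xC02AF2
s_1 = Round(s_0, k_0) = 0x56DD90
s_2 = Round(s_1, k_1) = 0xE2DE1A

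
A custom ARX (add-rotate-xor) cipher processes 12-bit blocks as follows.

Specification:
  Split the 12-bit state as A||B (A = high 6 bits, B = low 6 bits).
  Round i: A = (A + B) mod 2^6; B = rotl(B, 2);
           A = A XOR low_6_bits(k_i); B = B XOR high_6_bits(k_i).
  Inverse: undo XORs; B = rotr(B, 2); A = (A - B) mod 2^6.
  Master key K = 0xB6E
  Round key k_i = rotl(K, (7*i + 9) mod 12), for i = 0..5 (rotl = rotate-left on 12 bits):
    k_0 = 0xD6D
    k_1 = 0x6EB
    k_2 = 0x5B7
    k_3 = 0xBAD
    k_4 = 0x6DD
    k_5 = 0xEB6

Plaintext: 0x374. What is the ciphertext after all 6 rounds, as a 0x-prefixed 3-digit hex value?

s_0 = plaintext = 0x374
s_1 = Round(s_0, k_0) = 0xB26
s_2 = Round(s_1, k_1) = 0xE41
s_3 = Round(s_2, k_2) = 0x352
s_4 = Round(s_3, k_3) = 0xCA7
s_5 = Round(s_4, k_4) = 0x105
s_6 = Round(s_5, k_5) = 0xFEE

0xFEE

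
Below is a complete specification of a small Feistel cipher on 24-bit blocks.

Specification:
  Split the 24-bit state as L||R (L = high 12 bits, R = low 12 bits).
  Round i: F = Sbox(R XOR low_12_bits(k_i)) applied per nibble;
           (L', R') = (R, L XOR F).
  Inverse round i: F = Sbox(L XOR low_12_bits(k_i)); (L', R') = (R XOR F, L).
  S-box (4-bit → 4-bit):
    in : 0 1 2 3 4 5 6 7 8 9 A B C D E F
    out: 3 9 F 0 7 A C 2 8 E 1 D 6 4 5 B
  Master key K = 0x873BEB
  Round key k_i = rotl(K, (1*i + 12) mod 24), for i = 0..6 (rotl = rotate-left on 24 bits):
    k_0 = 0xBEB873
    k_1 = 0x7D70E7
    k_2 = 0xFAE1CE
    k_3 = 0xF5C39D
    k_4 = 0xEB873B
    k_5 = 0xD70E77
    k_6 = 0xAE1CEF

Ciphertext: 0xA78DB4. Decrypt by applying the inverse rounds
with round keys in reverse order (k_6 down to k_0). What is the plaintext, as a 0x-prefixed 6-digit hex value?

0x22C6EA

s_0 = ciphertext = 0xA78DB4
s_1 = InvRound(s_0, k_6) = 0x156A78
s_2 = InvRound(s_1, k_5) = 0x181156
s_3 = InvRound(s_2, k_4) = 0xD87181
s_4 = InvRound(s_3, k_3) = 0x410D87
s_5 = InvRound(s_4, k_2) = 0x7C2410
s_6 = InvRound(s_5, k_1) = 0x6EA7C2
s_7 = InvRound(s_6, k_0) = 0x22C6EA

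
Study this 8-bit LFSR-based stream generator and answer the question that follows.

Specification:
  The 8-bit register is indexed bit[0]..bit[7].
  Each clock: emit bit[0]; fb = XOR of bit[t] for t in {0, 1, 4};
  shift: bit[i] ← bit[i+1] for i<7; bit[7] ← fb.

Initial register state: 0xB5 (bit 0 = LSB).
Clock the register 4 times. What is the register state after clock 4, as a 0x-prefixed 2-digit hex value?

reg_0 = 0xB5
clock 1: out=1, reg = 0x5A
clock 2: out=0, reg = 0x2D
clock 3: out=1, reg = 0x96
clock 4: out=0, reg = 0x4B

0x4B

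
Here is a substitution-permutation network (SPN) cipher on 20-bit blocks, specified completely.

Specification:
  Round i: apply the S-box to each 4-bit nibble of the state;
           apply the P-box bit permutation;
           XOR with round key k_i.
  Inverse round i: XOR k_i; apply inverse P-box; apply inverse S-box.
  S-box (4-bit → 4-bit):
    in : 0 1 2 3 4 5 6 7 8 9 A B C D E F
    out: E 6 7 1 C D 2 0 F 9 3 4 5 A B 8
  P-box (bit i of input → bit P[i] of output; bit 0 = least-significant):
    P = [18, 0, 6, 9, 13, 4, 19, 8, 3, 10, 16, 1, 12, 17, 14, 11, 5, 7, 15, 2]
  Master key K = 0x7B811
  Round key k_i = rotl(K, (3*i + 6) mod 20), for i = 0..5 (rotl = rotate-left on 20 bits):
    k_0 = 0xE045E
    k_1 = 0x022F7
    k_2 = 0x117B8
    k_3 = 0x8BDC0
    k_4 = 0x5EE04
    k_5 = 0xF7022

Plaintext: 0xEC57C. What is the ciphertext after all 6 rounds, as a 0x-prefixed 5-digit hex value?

s_0 = plaintext = 0xEC57C
s_1 = Round(s_0, k_0) = 0xB54B0
s_2 = Round(s_1, k_1) = 0x9F8B4
s_3 = Round(s_2, k_2) = 0x819D6
s_4 = Round(s_3, k_3) = 0xA7C7F
s_5 = Round(s_4, k_4) = 0x4ECAC
s_6 = Round(s_5, k_5) = 0x8C87E

0x8C87E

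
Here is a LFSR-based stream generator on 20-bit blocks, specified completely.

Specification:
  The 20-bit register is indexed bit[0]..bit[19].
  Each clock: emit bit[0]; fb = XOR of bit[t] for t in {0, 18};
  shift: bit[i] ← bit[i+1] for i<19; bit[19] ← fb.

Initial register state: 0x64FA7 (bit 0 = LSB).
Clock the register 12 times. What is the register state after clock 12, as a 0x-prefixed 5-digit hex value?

0xCDE64

reg_0 = 0x64FA7
clock 1: out=1, reg = 0x327D3
clock 2: out=1, reg = 0x993E9
clock 3: out=1, reg = 0xCC9F4
clock 4: out=0, reg = 0xE64FA
clock 5: out=0, reg = 0xF327D
clock 6: out=1, reg = 0x7993E
clock 7: out=0, reg = 0xBCC9F
clock 8: out=1, reg = 0xDE64F
clock 9: out=1, reg = 0x6F327
clock 10: out=1, reg = 0x37993
clock 11: out=1, reg = 0x9BCC9
clock 12: out=1, reg = 0xCDE64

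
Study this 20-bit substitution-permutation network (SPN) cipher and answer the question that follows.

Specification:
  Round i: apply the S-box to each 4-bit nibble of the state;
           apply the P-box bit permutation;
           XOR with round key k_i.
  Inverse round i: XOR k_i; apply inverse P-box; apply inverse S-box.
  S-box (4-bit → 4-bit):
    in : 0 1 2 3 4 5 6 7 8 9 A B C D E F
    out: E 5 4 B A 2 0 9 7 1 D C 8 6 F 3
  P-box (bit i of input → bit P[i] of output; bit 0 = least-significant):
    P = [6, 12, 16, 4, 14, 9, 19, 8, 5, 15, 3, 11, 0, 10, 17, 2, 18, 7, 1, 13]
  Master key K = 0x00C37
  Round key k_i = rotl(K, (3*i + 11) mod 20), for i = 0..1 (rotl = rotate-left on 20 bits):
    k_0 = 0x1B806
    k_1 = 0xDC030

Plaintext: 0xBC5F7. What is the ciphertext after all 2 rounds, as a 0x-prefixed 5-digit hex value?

s_0 = plaintext = 0xBC5F7
s_1 = Round(s_0, k_0) = 0x15A50
s_2 = Round(s_1, k_1) = 0x8DE0A

0x8DE0A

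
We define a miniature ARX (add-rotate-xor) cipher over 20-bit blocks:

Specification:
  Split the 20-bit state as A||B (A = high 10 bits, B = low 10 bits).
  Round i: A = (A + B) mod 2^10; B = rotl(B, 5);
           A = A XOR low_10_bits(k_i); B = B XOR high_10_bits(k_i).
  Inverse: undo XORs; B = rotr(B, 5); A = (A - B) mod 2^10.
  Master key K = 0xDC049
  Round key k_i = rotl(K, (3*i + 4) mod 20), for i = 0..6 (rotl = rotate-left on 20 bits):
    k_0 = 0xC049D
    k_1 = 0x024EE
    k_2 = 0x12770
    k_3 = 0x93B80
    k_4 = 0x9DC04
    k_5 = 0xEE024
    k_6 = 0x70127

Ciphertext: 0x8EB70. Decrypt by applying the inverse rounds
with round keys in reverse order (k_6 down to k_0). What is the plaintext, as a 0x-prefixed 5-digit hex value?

s_0 = ciphertext = 0x8EB70
s_1 = InvRound(s_0, k_6) = 0x42215
s_2 = InvRound(s_1, k_5) = 0xDFDAD
s_3 = InvRound(s_2, k_4) = 0x0775E
s_4 = InvRound(s_3, k_3) = 0x65608
s_5 = InvRound(s_4, k_2) = 0xACC32
s_6 = InvRound(s_5, k_1) = 0xBF361
s_7 = InvRound(s_6, k_0) = 0x97803

0x97803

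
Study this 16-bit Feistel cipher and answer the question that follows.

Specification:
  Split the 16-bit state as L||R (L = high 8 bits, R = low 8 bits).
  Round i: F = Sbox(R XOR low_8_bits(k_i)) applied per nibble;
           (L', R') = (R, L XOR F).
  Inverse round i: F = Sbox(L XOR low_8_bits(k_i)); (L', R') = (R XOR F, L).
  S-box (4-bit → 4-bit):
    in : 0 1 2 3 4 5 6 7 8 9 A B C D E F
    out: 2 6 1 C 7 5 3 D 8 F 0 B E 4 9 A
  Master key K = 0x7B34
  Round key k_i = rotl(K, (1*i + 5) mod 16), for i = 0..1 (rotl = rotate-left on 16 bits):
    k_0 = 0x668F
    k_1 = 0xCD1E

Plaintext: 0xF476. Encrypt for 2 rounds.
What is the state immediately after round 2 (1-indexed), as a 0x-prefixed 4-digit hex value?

s_0 = plaintext = 0xF476
s_1 = Round(s_0, k_0) = 0x765B
s_2 = Round(s_1, k_1) = 0x5B03

0x5B03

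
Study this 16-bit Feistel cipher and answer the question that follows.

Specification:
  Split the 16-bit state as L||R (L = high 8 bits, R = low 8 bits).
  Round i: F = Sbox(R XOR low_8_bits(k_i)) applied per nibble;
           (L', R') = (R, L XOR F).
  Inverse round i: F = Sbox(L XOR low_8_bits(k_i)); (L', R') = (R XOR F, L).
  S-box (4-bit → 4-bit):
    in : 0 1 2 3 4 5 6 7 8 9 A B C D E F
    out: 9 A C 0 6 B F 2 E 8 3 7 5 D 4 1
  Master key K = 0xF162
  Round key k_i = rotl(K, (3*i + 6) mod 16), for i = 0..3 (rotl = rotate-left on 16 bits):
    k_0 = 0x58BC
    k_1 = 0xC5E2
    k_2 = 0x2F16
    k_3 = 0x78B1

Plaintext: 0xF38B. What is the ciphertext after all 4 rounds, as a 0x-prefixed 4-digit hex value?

0xFC46

s_0 = plaintext = 0xF38B
s_1 = Round(s_0, k_0) = 0x8BF1
s_2 = Round(s_1, k_1) = 0xF12B
s_3 = Round(s_2, k_2) = 0x2BFC
s_4 = Round(s_3, k_3) = 0xFC46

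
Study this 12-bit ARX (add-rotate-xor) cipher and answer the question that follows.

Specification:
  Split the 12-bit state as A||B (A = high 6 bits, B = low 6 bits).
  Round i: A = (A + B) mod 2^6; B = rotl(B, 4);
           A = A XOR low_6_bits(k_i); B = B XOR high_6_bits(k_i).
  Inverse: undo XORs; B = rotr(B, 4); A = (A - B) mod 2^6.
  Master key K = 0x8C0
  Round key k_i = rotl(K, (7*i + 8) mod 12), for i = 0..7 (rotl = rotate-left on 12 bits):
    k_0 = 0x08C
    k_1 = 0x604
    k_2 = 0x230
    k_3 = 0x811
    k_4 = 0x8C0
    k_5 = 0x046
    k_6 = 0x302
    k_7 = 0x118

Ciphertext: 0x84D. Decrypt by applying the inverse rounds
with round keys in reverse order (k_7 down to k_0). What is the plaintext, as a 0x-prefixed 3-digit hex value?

0xD1F

s_0 = ciphertext = 0x84D
s_1 = InvRound(s_0, k_7) = 0x564
s_2 = InvRound(s_1, k_6) = 0xD62
s_3 = InvRound(s_2, k_5) = 0x94E
s_4 = InvRound(s_3, k_4) = 0xBF6
s_5 = InvRound(s_4, k_3) = 0x959
s_6 = InvRound(s_5, k_2) = 0x405
s_7 = InvRound(s_6, k_1) = 0x7F5
s_8 = InvRound(s_7, k_0) = 0xD1F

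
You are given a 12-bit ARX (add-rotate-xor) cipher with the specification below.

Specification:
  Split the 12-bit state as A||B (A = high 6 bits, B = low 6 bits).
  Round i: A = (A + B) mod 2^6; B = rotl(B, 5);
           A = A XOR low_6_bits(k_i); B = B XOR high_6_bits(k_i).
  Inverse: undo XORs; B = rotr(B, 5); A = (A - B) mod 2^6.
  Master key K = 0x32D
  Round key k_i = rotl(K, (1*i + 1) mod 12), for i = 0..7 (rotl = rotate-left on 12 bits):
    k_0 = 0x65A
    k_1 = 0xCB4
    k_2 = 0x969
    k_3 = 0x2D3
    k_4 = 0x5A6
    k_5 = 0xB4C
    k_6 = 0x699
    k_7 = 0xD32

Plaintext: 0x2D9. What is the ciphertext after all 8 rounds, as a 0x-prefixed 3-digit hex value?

0x37F

s_0 = plaintext = 0x2D9
s_1 = Round(s_0, k_0) = 0xFB5
s_2 = Round(s_1, k_1) = 0x1C8
s_3 = Round(s_2, k_2) = 0x9A1
s_4 = Round(s_3, k_3) = 0x53B
s_5 = Round(s_4, k_4) = 0xA6B
s_6 = Round(s_5, k_5) = 0x618
s_7 = Round(s_6, k_6) = 0xA56
s_8 = Round(s_7, k_7) = 0x37F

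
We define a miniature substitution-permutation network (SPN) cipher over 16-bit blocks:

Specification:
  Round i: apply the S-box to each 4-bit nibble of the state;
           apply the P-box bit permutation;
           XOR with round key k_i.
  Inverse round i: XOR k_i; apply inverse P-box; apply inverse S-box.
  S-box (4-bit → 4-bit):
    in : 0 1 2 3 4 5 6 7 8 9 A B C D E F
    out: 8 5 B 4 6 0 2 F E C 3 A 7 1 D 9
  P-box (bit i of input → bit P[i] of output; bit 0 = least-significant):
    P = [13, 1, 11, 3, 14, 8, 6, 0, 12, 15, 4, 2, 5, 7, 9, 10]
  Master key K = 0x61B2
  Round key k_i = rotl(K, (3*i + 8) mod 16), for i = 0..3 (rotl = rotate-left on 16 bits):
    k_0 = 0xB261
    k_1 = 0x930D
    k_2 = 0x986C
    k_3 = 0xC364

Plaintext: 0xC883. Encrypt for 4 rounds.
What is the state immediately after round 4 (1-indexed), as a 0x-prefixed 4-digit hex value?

0xB6B3

s_0 = plaintext = 0xC883
s_1 = Round(s_0, k_0) = 0x3994
s_2 = Round(s_1, k_1) = 0x995A
s_3 = Round(s_2, k_2) = 0xBE7A
s_4 = Round(s_3, k_3) = 0xB6B3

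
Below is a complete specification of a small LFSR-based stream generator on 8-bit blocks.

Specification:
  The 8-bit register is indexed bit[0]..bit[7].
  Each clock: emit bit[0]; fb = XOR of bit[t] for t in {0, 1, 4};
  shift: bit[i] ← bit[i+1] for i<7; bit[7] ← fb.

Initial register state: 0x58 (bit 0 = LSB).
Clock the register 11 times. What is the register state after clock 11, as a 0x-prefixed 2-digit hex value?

reg_0 = 0x58
clock 1: out=0, reg = 0xAC
clock 2: out=0, reg = 0x56
clock 3: out=0, reg = 0x2B
clock 4: out=1, reg = 0x15
clock 5: out=1, reg = 0x0A
clock 6: out=0, reg = 0x85
clock 7: out=1, reg = 0xC2
clock 8: out=0, reg = 0xE1
clock 9: out=1, reg = 0xF0
clock 10: out=0, reg = 0xF8
clock 11: out=0, reg = 0xFC

0xFC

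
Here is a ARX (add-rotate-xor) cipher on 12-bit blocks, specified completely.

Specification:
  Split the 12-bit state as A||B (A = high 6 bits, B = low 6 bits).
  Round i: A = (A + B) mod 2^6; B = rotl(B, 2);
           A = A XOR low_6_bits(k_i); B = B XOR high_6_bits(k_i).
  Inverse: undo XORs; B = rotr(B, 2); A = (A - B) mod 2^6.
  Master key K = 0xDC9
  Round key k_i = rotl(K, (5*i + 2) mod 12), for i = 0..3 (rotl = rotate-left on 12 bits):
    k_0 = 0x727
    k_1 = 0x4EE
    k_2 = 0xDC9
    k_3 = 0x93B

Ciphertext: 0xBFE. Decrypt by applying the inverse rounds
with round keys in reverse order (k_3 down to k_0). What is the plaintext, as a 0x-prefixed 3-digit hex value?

0x41B

s_0 = ciphertext = 0xBFE
s_1 = InvRound(s_0, k_3) = 0xBA6
s_2 = InvRound(s_1, k_2) = 0x4D4
s_3 = InvRound(s_2, k_1) = 0x331
s_4 = InvRound(s_3, k_0) = 0x41B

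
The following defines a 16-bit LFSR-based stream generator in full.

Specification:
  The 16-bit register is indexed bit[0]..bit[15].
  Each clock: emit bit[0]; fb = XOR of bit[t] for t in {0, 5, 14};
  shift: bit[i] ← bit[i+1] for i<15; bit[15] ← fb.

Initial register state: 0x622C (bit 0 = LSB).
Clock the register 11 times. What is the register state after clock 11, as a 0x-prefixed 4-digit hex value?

reg_0 = 0x622C
clock 1: out=0, reg = 0x3116
clock 2: out=0, reg = 0x188B
clock 3: out=1, reg = 0x8C45
clock 4: out=1, reg = 0xC622
clock 5: out=0, reg = 0x6311
clock 6: out=1, reg = 0x3188
clock 7: out=0, reg = 0x18C4
clock 8: out=0, reg = 0x0C62
clock 9: out=0, reg = 0x8631
clock 10: out=1, reg = 0x4318
clock 11: out=0, reg = 0xA18C

0xA18C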